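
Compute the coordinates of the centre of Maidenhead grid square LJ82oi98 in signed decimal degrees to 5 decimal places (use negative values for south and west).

2.36875, 57.24583

Field L=11, J=9: +11·20° lon, +9·10° lat → SW at lon 40°, lat 0°.
Square 8, 2: +8·2° lon, +2·1° lat → SW at lon 56°, lat 2°.
Subsquare o=14, i=8: +14·0.0833333° lon, +8·0.0416667° lat → SW at lon 57.1667°, lat 2.33333°.
Extended square 9, 8: +9·0.00833333° lon, +8·0.00416667° lat → SW at lon 57.2417°, lat 2.36667°.
Cell spans 0.00833333° lon × 0.00416667° lat. Centre is SW corner plus half of each.
latitude 2.36875, longitude 57.24583.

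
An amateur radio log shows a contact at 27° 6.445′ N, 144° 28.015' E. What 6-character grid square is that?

QL27fc

Shift to the Maidenhead origin (180°W, 90°S): lon 324.4669, lat 117.1074.
Field: lon ⌊324.4669/20⌋ = 16 → Q; lat ⌊117.1074/10⌋ = 11 → L.
Square: lon ⌊4.4669/2⌋ = 2; lat ⌊7.1074/1⌋ = 7.
Subsquare: lon ⌊0.4669/0.0833333⌋ = 5 → f; lat ⌊0.1074/0.0416667⌋ = 2 → c.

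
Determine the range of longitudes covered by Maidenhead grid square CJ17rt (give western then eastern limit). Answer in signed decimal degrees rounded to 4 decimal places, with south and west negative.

-136.5833, -136.5000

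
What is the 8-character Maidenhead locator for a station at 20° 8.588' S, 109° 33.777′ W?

DG59fu25

Add 180° to longitude and 90° to latitude: 70.43705, 69.85687.
Field: 70.43705/20 → 3 → D, 69.85687/10 → 6 → G; chars DG.
Square: 10.43705/2 → 5, 9.85687/1 → 9; chars 59.
Subsquare: 0.43705/0.0833333 → 5 → f, 0.85687/0.0416667 → 20 → u; chars fu.
Extended square: 0.02038/0.00833333 → 2, 0.02353/0.00416667 → 5; chars 25.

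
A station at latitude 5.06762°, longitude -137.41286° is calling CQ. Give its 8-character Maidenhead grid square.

CJ15hb06

Offset from 180°W / 90°S: lon 42.58714°, lat 95.06762°.
Field (20°×10°, letters A–R): 42.58714/20 → 2 → C, 95.06762/10 → 9 → J; chars CJ.
Square (2°×1°, digits 0–9): 2.58714/2 → 1, 5.06762/1 → 5; chars 15.
Subsquare (5′×2.5′, letters a–x): 0.58714/0.0833333 → 7 → h, 0.06762/0.0416667 → 1 → b; chars hb.
Extended square (30″×15″, digits 0–9): 0.00381/0.00833333 → 0, 0.02595/0.00416667 → 6; chars 06.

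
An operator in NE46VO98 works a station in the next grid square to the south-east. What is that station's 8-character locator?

NE46wo07

Longitude extended square 9; +1 → 10, wraps to 0, carry into subsquare.
Longitude subsquare v = 21; +1 → 22 = w.
Latitude extended square 8; −1 → 7.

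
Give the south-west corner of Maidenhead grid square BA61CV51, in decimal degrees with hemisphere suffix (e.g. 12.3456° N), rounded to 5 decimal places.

88.12083° S, 147.79167° W

Field B=1, A=0: +1·20° lon, +0·10° lat → SW at lon -160°, lat -90°.
Square 6, 1: +6·2° lon, +1·1° lat → SW at lon -148°, lat -89°.
Subsquare c=2, v=21: +2·0.0833333° lon, +21·0.0416667° lat → SW at lon -147.833°, lat -88.125°.
Extended square 5, 1: +5·0.00833333° lon, +1·0.00416667° lat → SW at lon -147.792°, lat -88.1208°.
latitude 88.12083° S, longitude 147.79167° W.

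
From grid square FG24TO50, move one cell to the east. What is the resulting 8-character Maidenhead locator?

FG24to60

Longitude extended square 5; +1 → 6.
The latitude characters are unchanged.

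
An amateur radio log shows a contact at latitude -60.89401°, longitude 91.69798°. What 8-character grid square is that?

NC59uc35

Add 180° to longitude and 90° to latitude: 271.69798, 29.10599.
Field: 271.69798/20 → 13 → N, 29.10599/10 → 2 → C; chars NC.
Square: 11.69798/2 → 5, 9.10599/1 → 9; chars 59.
Subsquare: 1.69798/0.0833333 → 20 → u, 0.10599/0.0416667 → 2 → c; chars uc.
Extended square: 0.03131/0.00833333 → 3, 0.02266/0.00416667 → 5; chars 35.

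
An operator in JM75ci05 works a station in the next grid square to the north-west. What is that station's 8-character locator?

JM75bi96

Longitude extended square 0; −1 → -1, wraps to 9, carry into subsquare.
Longitude subsquare c = 2; −1 → 1 = b.
Latitude extended square 5; +1 → 6.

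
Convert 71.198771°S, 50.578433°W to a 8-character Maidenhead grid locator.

Offset from 180°W / 90°S: lon 129.42157°, lat 18.80123°.
Field (20°×10°, letters A–R): lon ⌊129.42157/20⌋ = 6 → G; lat ⌊18.80123/10⌋ = 1 → B.
Square (2°×1°, digits 0–9): lon ⌊9.42157/2⌋ = 4; lat ⌊8.80123/1⌋ = 8.
Subsquare (5′×2.5′, letters a–x): lon ⌊1.42157/0.0833333⌋ = 17 → r; lat ⌊0.80123/0.0416667⌋ = 19 → t.
Extended square (30″×15″, digits 0–9): lon ⌊0.00490/0.00833333⌋ = 0; lat ⌊0.00956/0.00416667⌋ = 2.

GB48rt02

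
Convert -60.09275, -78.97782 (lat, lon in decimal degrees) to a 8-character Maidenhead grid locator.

FC09mv27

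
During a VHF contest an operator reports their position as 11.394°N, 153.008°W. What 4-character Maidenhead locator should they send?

BK31

Offset from 180°W / 90°S: lon 26.99°, lat 101.39°.
Field: lon ⌊26.99/20⌋ = 1 → B; lat ⌊101.39/10⌋ = 10 → K.
Square: lon ⌊6.99/2⌋ = 3; lat ⌊1.39/1⌋ = 1.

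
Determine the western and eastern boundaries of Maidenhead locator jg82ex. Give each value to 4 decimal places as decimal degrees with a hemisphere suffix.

16.3333° E, 16.4167° E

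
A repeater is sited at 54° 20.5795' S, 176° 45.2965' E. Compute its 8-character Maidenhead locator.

RD85jp07

Offset from 180°W / 90°S: lon 356.75494°, lat 35.65701°.
Field (20°×10°, letters A–R): 356.75494/20 → 17 → R, 35.65701/10 → 3 → D; chars RD.
Square (2°×1°, digits 0–9): 16.75494/2 → 8, 5.65701/1 → 5; chars 85.
Subsquare (5′×2.5′, letters a–x): 0.75494/0.0833333 → 9 → j, 0.65701/0.0416667 → 15 → p; chars jp.
Extended square (30″×15″, digits 0–9): 0.00494/0.00833333 → 0, 0.03201/0.00416667 → 7; chars 07.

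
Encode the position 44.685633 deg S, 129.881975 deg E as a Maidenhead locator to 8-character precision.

PE45wh55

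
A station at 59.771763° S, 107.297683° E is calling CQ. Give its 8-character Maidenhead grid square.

OD30pf54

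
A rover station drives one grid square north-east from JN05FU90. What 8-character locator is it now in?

JN05gu01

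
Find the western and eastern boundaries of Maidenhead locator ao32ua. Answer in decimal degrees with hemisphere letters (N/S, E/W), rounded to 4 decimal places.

172.3333° W, 172.2500° W

Field A=0, O=14: +0·20° lon, +14·10° lat → SW at lon -180°, lat 50°.
Square 3, 2: +3·2° lon, +2·1° lat → SW at lon -174°, lat 52°.
Subsquare u=20, a=0: +20·0.0833333° lon, +0·0.0416667° lat → SW at lon -172.333°, lat 52°.
Cell spans 0.0833333° lon × 0.0416667° lat.
west 172.3333° W, east 172.2500° W.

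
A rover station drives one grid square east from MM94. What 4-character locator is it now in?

NM04

Longitude square 9; +1 → 10, wraps to 0, carry into field.
Longitude field M = 12; +1 → 13 = N.
The latitude characters are unchanged.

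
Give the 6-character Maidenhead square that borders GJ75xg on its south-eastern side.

Longitude subsquare x = 23; +1 → 24, wraps to 0 = a, carry into square.
Longitude square 7; +1 → 8.
Latitude subsquare g = 6; −1 → 5 = f.

GJ85af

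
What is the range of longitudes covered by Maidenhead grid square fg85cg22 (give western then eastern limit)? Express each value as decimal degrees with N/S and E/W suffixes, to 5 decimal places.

63.81667° W, 63.80833° W

Field F=5, G=6: +5·20° lon, +6·10° lat → SW at lon -80°, lat -30°.
Square 8, 5: +8·2° lon, +5·1° lat → SW at lon -64°, lat -25°.
Subsquare c=2, g=6: +2·0.0833333° lon, +6·0.0416667° lat → SW at lon -63.8333°, lat -24.75°.
Extended square 2, 2: +2·0.00833333° lon, +2·0.00416667° lat → SW at lon -63.8167°, lat -24.7417°.
Cell spans 0.00833333° lon × 0.00416667° lat.
west 63.81667° W, east 63.80833° W.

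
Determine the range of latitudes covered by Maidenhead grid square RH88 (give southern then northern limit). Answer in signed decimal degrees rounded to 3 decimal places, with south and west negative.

-12.000, -11.000

Field R=17, H=7: +17·20° lon, +7·10° lat → SW at lon 160°, lat -20°.
Square 8, 8: +8·2° lon, +8·1° lat → SW at lon 176°, lat -12°.
Cell spans 2° lon × 1° lat.
south -12.000, north -11.000.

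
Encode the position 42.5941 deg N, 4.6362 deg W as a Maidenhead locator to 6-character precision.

Offset from 180°W / 90°S: lon 175.3638°, lat 132.5941°.
Field: 175.3638/20 → 8 → I, 132.5941/10 → 13 → N; chars IN.
Square: 15.3638/2 → 7, 2.5941/1 → 2; chars 72.
Subsquare: 1.3638/0.0833333 → 16 → q, 0.5941/0.0416667 → 14 → o; chars qo.

IN72qo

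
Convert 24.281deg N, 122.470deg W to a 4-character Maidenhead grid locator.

Shift to the Maidenhead origin (180°W, 90°S): lon 57.53, lat 114.28.
Field (20°×10°, letters A–R): 57.53/20 → 2 → C, 114.28/10 → 11 → L; chars CL.
Square (2°×1°, digits 0–9): 17.53/2 → 8, 4.28/1 → 4; chars 84.

CL84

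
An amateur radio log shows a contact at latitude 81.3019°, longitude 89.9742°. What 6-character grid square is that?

NR41xh

Offset from 180°W / 90°S: lon 269.9742°, lat 171.3019°.
Field: lon ⌊269.9742/20⌋ = 13 → N; lat ⌊171.3019/10⌋ = 17 → R.
Square: lon ⌊9.9742/2⌋ = 4; lat ⌊1.3019/1⌋ = 1.
Subsquare: lon ⌊1.9742/0.0833333⌋ = 23 → x; lat ⌊0.3019/0.0416667⌋ = 7 → h.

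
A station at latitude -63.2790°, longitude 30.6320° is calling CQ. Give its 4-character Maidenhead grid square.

KC56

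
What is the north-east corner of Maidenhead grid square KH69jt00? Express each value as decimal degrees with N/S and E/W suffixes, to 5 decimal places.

Field K=10, H=7: +10·20° lon, +7·10° lat → SW at lon 20°, lat -20°.
Square 6, 9: +6·2° lon, +9·1° lat → SW at lon 32°, lat -11°.
Subsquare j=9, t=19: +9·0.0833333° lon, +19·0.0416667° lat → SW at lon 32.75°, lat -10.2083°.
Extended square 0, 0: +0·0.00833333° lon, +0·0.00416667° lat → SW at lon 32.75°, lat -10.2083°.
Cell spans 0.00833333° lon × 0.00416667° lat. NE corner is SW corner plus one full cell.
latitude 10.20417° S, longitude 32.75833° E.

10.20417° S, 32.75833° E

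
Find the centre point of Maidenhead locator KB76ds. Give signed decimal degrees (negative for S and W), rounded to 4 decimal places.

-73.2292, 34.2917

Field K=10, B=1: +10·20° lon, +1·10° lat → SW at lon 20°, lat -80°.
Square 7, 6: +7·2° lon, +6·1° lat → SW at lon 34°, lat -74°.
Subsquare d=3, s=18: +3·0.0833333° lon, +18·0.0416667° lat → SW at lon 34.25°, lat -73.25°.
Cell spans 0.0833333° lon × 0.0416667° lat. Centre is SW corner plus half of each.
latitude -73.2292, longitude 34.2917.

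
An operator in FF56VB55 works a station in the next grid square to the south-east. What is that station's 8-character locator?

FF56vb64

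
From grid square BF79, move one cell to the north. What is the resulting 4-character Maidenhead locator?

BG70

Latitude square 9; +1 → 10, wraps to 0, carry into field.
Latitude field F = 5; +1 → 6 = G.
The longitude characters are unchanged.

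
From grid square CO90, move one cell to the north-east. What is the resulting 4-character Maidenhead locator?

DO01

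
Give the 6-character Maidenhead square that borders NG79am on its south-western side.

Longitude subsquare a = 0; −1 → -1, wraps to 23 = x, carry into square.
Longitude square 7; −1 → 6.
Latitude subsquare m = 12; −1 → 11 = l.

NG69xl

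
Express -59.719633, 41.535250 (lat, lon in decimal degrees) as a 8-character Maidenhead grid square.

LD00sg47

Add 180° to longitude and 90° to latitude: 221.53525, 30.28037.
Field (20°×10°, letters A–R): 221.53525/20 → 11 → L, 30.28037/10 → 3 → D; chars LD.
Square (2°×1°, digits 0–9): 1.53525/2 → 0, 0.28037/1 → 0; chars 00.
Subsquare (5′×2.5′, letters a–x): 1.53525/0.0833333 → 18 → s, 0.28037/0.0416667 → 6 → g; chars sg.
Extended square (30″×15″, digits 0–9): 0.03525/0.00833333 → 4, 0.03037/0.00416667 → 7; chars 47.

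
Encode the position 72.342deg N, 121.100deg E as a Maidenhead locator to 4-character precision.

Shift to the Maidenhead origin (180°W, 90°S): lon 301.10, lat 162.34.
Field (20°×10°, letters A–R): 301.10/20 → 15 → P, 162.34/10 → 16 → Q; chars PQ.
Square (2°×1°, digits 0–9): 1.10/2 → 0, 2.34/1 → 2; chars 02.

PQ02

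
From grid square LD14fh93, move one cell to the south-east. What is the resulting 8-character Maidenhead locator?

LD14gh02

Longitude extended square 9; +1 → 10, wraps to 0, carry into subsquare.
Longitude subsquare f = 5; +1 → 6 = g.
Latitude extended square 3; −1 → 2.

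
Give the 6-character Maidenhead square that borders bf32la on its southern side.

BF31lx

Latitude subsquare a = 0; −1 → -1, wraps to 23 = x, carry into square.
Latitude square 2; −1 → 1.
The longitude characters are unchanged.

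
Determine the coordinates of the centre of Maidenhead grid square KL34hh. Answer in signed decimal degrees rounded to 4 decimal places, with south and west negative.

24.3125, 26.6250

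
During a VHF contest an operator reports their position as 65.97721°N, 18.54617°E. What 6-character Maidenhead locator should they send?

JP95gx

Add 180° to longitude and 90° to latitude: 198.5462, 155.9772.
Field: 198.5462/20 → 9 → J, 155.9772/10 → 15 → P; chars JP.
Square: 18.5462/2 → 9, 5.9772/1 → 5; chars 95.
Subsquare: 0.5462/0.0833333 → 6 → g, 0.9772/0.0416667 → 23 → x; chars gx.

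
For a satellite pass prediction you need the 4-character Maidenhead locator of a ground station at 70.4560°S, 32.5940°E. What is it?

Shift to the Maidenhead origin (180°W, 90°S): lon 212.59, lat 19.54.
Field: lon ⌊212.59/20⌋ = 10 → K; lat ⌊19.54/10⌋ = 1 → B.
Square: lon ⌊12.59/2⌋ = 6; lat ⌊9.54/1⌋ = 9.

KB69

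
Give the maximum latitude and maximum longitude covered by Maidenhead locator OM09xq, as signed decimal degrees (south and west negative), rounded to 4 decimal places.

39.7083, 102.0000

Field O=14, M=12: +14·20° lon, +12·10° lat → SW at lon 100°, lat 30°.
Square 0, 9: +0·2° lon, +9·1° lat → SW at lon 100°, lat 39°.
Subsquare x=23, q=16: +23·0.0833333° lon, +16·0.0416667° lat → SW at lon 101.917°, lat 39.6667°.
Cell spans 0.0833333° lon × 0.0416667° lat. NE corner is SW corner plus one full cell.
latitude 39.7083, longitude 102.0000.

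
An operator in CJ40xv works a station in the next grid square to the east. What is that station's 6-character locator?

CJ50av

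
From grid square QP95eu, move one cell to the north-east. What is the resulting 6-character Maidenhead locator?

Longitude subsquare e = 4; +1 → 5 = f.
Latitude subsquare u = 20; +1 → 21 = v.

QP95fv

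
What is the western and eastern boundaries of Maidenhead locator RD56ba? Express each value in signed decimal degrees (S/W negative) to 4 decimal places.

Field R=17, D=3: +17·20° lon, +3·10° lat → SW at lon 160°, lat -60°.
Square 5, 6: +5·2° lon, +6·1° lat → SW at lon 170°, lat -54°.
Subsquare b=1, a=0: +1·0.0833333° lon, +0·0.0416667° lat → SW at lon 170.083°, lat -54°.
Cell spans 0.0833333° lon × 0.0416667° lat.
west 170.0833, east 170.1667.

170.0833, 170.1667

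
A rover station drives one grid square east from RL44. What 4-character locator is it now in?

RL54

Longitude square 4; +1 → 5.
The latitude characters are unchanged.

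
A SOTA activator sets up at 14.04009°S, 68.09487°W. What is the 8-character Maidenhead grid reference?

FH55wx80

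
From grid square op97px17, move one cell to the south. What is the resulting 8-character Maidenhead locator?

OP97px16

Latitude extended square 7; −1 → 6.
The longitude characters are unchanged.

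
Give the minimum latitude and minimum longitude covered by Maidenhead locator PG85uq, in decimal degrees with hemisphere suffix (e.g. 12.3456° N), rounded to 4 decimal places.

Field P=15, G=6: +15·20° lon, +6·10° lat → SW at lon 120°, lat -30°.
Square 8, 5: +8·2° lon, +5·1° lat → SW at lon 136°, lat -25°.
Subsquare u=20, q=16: +20·0.0833333° lon, +16·0.0416667° lat → SW at lon 137.667°, lat -24.3333°.
latitude 24.3333° S, longitude 137.6667° E.

24.3333° S, 137.6667° E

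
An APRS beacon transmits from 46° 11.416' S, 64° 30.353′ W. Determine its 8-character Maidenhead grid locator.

FE73rt94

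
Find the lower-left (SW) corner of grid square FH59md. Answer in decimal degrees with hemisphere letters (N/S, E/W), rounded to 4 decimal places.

Field F=5, H=7: +5·20° lon, +7·10° lat → SW at lon -80°, lat -20°.
Square 5, 9: +5·2° lon, +9·1° lat → SW at lon -70°, lat -11°.
Subsquare m=12, d=3: +12·0.0833333° lon, +3·0.0416667° lat → SW at lon -69°, lat -10.875°.
latitude 10.8750° S, longitude 69.0000° W.

10.8750° S, 69.0000° W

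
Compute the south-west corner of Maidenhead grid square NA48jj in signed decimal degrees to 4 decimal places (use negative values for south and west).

-81.6250, 88.7500

Field N=13, A=0: +13·20° lon, +0·10° lat → SW at lon 80°, lat -90°.
Square 4, 8: +4·2° lon, +8·1° lat → SW at lon 88°, lat -82°.
Subsquare j=9, j=9: +9·0.0833333° lon, +9·0.0416667° lat → SW at lon 88.75°, lat -81.625°.
latitude -81.6250, longitude 88.7500.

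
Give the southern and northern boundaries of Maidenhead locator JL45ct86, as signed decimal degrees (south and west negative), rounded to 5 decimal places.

25.81667, 25.82083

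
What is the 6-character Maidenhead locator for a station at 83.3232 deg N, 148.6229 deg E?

QR43hh

Offset from 180°W / 90°S: lon 328.6229°, lat 173.3232°.
Field: 328.6229/20 → 16 → Q, 173.3232/10 → 17 → R; chars QR.
Square: 8.6229/2 → 4, 3.3232/1 → 3; chars 43.
Subsquare: 0.6229/0.0833333 → 7 → h, 0.3232/0.0416667 → 7 → h; chars hh.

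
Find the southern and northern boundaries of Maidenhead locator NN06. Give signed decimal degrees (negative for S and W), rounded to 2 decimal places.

46.00, 47.00

Field N=13, N=13: +13·20° lon, +13·10° lat → SW at lon 80°, lat 40°.
Square 0, 6: +0·2° lon, +6·1° lat → SW at lon 80°, lat 46°.
Cell spans 2° lon × 1° lat.
south 46.00, north 47.00.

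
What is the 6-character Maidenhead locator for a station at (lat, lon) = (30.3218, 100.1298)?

OM00bh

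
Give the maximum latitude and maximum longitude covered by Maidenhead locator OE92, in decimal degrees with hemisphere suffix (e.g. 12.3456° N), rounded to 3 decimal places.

Field O=14, E=4: +14·20° lon, +4·10° lat → SW at lon 100°, lat -50°.
Square 9, 2: +9·2° lon, +2·1° lat → SW at lon 118°, lat -48°.
Cell spans 2° lon × 1° lat. NE corner is SW corner plus one full cell.
latitude 47.000° S, longitude 120.000° E.

47.000° S, 120.000° E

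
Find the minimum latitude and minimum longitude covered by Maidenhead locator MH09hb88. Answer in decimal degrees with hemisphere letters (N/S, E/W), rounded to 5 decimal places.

Field M=12, H=7: +12·20° lon, +7·10° lat → SW at lon 60°, lat -20°.
Square 0, 9: +0·2° lon, +9·1° lat → SW at lon 60°, lat -11°.
Subsquare h=7, b=1: +7·0.0833333° lon, +1·0.0416667° lat → SW at lon 60.5833°, lat -10.9583°.
Extended square 8, 8: +8·0.00833333° lon, +8·0.00416667° lat → SW at lon 60.65°, lat -10.925°.
latitude 10.92500° S, longitude 60.65000° E.

10.92500° S, 60.65000° E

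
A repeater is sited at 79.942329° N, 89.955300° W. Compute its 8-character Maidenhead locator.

Add 180° to longitude and 90° to latitude: 90.04470, 169.94233.
Field: lon ⌊90.04470/20⌋ = 4 → E; lat ⌊169.94233/10⌋ = 16 → Q.
Square: lon ⌊10.04470/2⌋ = 5; lat ⌊9.94233/1⌋ = 9.
Subsquare: lon ⌊0.04470/0.0833333⌋ = 0 → a; lat ⌊0.94233/0.0416667⌋ = 22 → w.
Extended square: lon ⌊0.04470/0.00833333⌋ = 5; lat ⌊0.02566/0.00416667⌋ = 6.

EQ59aw56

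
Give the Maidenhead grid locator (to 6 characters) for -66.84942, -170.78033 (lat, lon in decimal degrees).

AC43od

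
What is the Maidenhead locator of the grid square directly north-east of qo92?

RO03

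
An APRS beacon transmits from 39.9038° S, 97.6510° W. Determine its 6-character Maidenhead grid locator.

Shift to the Maidenhead origin (180°W, 90°S): lon 82.3490, lat 50.0962.
Field (20°×10°, letters A–R): 82.3490/20 → 4 → E, 50.0962/10 → 5 → F; chars EF.
Square (2°×1°, digits 0–9): 2.3490/2 → 1, 0.0962/1 → 0; chars 10.
Subsquare (5′×2.5′, letters a–x): 0.3490/0.0833333 → 4 → e, 0.0962/0.0416667 → 2 → c; chars ec.

EF10ec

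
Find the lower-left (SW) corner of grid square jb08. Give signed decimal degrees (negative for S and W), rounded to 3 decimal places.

-72.000, 0.000

Field J=9, B=1: +9·20° lon, +1·10° lat → SW at lon 0°, lat -80°.
Square 0, 8: +0·2° lon, +8·1° lat → SW at lon 0°, lat -72°.
latitude -72.000, longitude 0.000.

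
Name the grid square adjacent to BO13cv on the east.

BO13dv

Longitude subsquare c = 2; +1 → 3 = d.
The latitude characters are unchanged.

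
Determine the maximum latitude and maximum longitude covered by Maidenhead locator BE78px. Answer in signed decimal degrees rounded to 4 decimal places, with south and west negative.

Field B=1, E=4: +1·20° lon, +4·10° lat → SW at lon -160°, lat -50°.
Square 7, 8: +7·2° lon, +8·1° lat → SW at lon -146°, lat -42°.
Subsquare p=15, x=23: +15·0.0833333° lon, +23·0.0416667° lat → SW at lon -144.75°, lat -41.0417°.
Cell spans 0.0833333° lon × 0.0416667° lat. NE corner is SW corner plus one full cell.
latitude -41.0000, longitude -144.6667.

-41.0000, -144.6667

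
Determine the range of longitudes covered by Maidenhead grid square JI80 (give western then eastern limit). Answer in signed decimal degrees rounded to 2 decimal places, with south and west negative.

16.00, 18.00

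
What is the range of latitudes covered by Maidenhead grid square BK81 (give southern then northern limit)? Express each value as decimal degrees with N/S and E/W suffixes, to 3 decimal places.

11.000° N, 12.000° N

Field B=1, K=10: +1·20° lon, +10·10° lat → SW at lon -160°, lat 10°.
Square 8, 1: +8·2° lon, +1·1° lat → SW at lon -144°, lat 11°.
Cell spans 2° lon × 1° lat.
south 11.000° N, north 12.000° N.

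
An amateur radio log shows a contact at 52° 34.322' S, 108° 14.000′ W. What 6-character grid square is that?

Add 180° to longitude and 90° to latitude: 71.7667, 37.4280.
Field: 71.7667/20 → 3 → D, 37.4280/10 → 3 → D; chars DD.
Square: 11.7667/2 → 5, 7.4280/1 → 7; chars 57.
Subsquare: 1.7667/0.0833333 → 21 → v, 0.4280/0.0416667 → 10 → k; chars vk.

DD57vk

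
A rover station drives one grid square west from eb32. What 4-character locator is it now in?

EB22

Longitude square 3; −1 → 2.
The latitude characters are unchanged.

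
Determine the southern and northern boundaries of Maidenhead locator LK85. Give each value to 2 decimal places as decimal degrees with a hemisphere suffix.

15.00° N, 16.00° N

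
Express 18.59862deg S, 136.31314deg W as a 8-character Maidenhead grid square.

CH11uj26

Shift to the Maidenhead origin (180°W, 90°S): lon 43.68686, lat 71.40138.
Field: 43.68686/20 → 2 → C, 71.40138/10 → 7 → H; chars CH.
Square: 3.68686/2 → 1, 1.40138/1 → 1; chars 11.
Subsquare: 1.68686/0.0833333 → 20 → u, 0.40138/0.0416667 → 9 → j; chars uj.
Extended square: 0.02019/0.00833333 → 2, 0.02638/0.00416667 → 6; chars 26.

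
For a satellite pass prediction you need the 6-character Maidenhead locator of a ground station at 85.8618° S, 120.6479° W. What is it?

Shift to the Maidenhead origin (180°W, 90°S): lon 59.3521, lat 4.1382.
Field: 59.3521/20 → 2 → C, 4.1382/10 → 0 → A; chars CA.
Square: 19.3521/2 → 9, 4.1382/1 → 4; chars 94.
Subsquare: 1.3521/0.0833333 → 16 → q, 0.1382/0.0416667 → 3 → d; chars qd.

CA94qd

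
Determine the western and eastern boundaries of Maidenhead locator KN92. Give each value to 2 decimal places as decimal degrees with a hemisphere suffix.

38.00° E, 40.00° E

Field K=10, N=13: +10·20° lon, +13·10° lat → SW at lon 20°, lat 40°.
Square 9, 2: +9·2° lon, +2·1° lat → SW at lon 38°, lat 42°.
Cell spans 2° lon × 1° lat.
west 38.00° E, east 40.00° E.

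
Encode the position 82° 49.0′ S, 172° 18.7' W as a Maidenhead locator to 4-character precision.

Add 180° to longitude and 90° to latitude: 7.69, 7.18.
Field: 7.69/20 → 0 → A, 7.18/10 → 0 → A; chars AA.
Square: 7.69/2 → 3, 7.18/1 → 7; chars 37.

AA37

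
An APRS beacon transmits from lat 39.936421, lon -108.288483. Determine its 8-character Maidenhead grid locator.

Shift to the Maidenhead origin (180°W, 90°S): lon 71.71152, lat 129.93642.
Field: 71.71152/20 → 3 → D, 129.93642/10 → 12 → M; chars DM.
Square: 11.71152/2 → 5, 9.93642/1 → 9; chars 59.
Subsquare: 1.71152/0.0833333 → 20 → u, 0.93642/0.0416667 → 22 → w; chars uw.
Extended square: 0.04485/0.00833333 → 5, 0.01975/0.00416667 → 4; chars 54.

DM59uw54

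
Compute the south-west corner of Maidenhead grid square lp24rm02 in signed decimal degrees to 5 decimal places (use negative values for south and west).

Field L=11, P=15: +11·20° lon, +15·10° lat → SW at lon 40°, lat 60°.
Square 2, 4: +2·2° lon, +4·1° lat → SW at lon 44°, lat 64°.
Subsquare r=17, m=12: +17·0.0833333° lon, +12·0.0416667° lat → SW at lon 45.4167°, lat 64.5°.
Extended square 0, 2: +0·0.00833333° lon, +2·0.00416667° lat → SW at lon 45.4167°, lat 64.5083°.
latitude 64.50833, longitude 45.41667.

64.50833, 45.41667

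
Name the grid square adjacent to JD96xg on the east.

Longitude subsquare x = 23; +1 → 24, wraps to 0 = a, carry into square.
Longitude square 9; +1 → 10, wraps to 0, carry into field.
Longitude field J = 9; +1 → 10 = K.
The latitude characters are unchanged.

KD06ag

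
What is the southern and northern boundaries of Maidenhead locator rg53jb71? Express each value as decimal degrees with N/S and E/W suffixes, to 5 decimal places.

Field R=17, G=6: +17·20° lon, +6·10° lat → SW at lon 160°, lat -30°.
Square 5, 3: +5·2° lon, +3·1° lat → SW at lon 170°, lat -27°.
Subsquare j=9, b=1: +9·0.0833333° lon, +1·0.0416667° lat → SW at lon 170.75°, lat -26.9583°.
Extended square 7, 1: +7·0.00833333° lon, +1·0.00416667° lat → SW at lon 170.808°, lat -26.9542°.
Cell spans 0.00833333° lon × 0.00416667° lat.
south 26.95417° S, north 26.95000° S.

26.95417° S, 26.95000° S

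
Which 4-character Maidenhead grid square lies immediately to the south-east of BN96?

CN05

Longitude square 9; +1 → 10, wraps to 0, carry into field.
Longitude field B = 1; +1 → 2 = C.
Latitude square 6; −1 → 5.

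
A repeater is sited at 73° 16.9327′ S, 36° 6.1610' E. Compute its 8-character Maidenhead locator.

Shift to the Maidenhead origin (180°W, 90°S): lon 216.10268, lat 16.71779.
Field: lon ⌊216.10268/20⌋ = 10 → K; lat ⌊16.71779/10⌋ = 1 → B.
Square: lon ⌊16.10268/2⌋ = 8; lat ⌊6.71779/1⌋ = 6.
Subsquare: lon ⌊0.10268/0.0833333⌋ = 1 → b; lat ⌊0.71779/0.0416667⌋ = 17 → r.
Extended square: lon ⌊0.01935/0.00833333⌋ = 2; lat ⌊0.00945/0.00416667⌋ = 2.

KB86br22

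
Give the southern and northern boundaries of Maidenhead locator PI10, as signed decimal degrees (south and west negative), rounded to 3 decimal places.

-10.000, -9.000

Field P=15, I=8: +15·20° lon, +8·10° lat → SW at lon 120°, lat -10°.
Square 1, 0: +1·2° lon, +0·1° lat → SW at lon 122°, lat -10°.
Cell spans 2° lon × 1° lat.
south -10.000, north -9.000.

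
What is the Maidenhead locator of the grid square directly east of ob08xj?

Longitude subsquare x = 23; +1 → 24, wraps to 0 = a, carry into square.
Longitude square 0; +1 → 1.
The latitude characters are unchanged.

OB18aj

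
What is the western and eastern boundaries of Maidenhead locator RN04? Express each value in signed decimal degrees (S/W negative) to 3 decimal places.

Field R=17, N=13: +17·20° lon, +13·10° lat → SW at lon 160°, lat 40°.
Square 0, 4: +0·2° lon, +4·1° lat → SW at lon 160°, lat 44°.
Cell spans 2° lon × 1° lat.
west 160.000, east 162.000.

160.000, 162.000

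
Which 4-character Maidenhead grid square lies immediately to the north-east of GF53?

Longitude square 5; +1 → 6.
Latitude square 3; +1 → 4.

GF64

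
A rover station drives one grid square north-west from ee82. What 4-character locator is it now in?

EE73

Longitude square 8; −1 → 7.
Latitude square 2; +1 → 3.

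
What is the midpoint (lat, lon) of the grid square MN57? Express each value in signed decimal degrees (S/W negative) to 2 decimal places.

47.50, 71.00

Field M=12, N=13: +12·20° lon, +13·10° lat → SW at lon 60°, lat 40°.
Square 5, 7: +5·2° lon, +7·1° lat → SW at lon 70°, lat 47°.
Cell spans 2° lon × 1° lat. Centre is SW corner plus half of each.
latitude 47.50, longitude 71.00.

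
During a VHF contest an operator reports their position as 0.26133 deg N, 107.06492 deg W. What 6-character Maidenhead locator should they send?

Offset from 180°W / 90°S: lon 72.9351°, lat 90.2613°.
Field: lon ⌊72.9351/20⌋ = 3 → D; lat ⌊90.2613/10⌋ = 9 → J.
Square: lon ⌊12.9351/2⌋ = 6; lat ⌊0.2613/1⌋ = 0.
Subsquare: lon ⌊0.9351/0.0833333⌋ = 11 → l; lat ⌊0.2613/0.0416667⌋ = 6 → g.

DJ60lg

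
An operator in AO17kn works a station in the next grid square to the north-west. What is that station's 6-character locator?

Longitude subsquare k = 10; −1 → 9 = j.
Latitude subsquare n = 13; +1 → 14 = o.

AO17jo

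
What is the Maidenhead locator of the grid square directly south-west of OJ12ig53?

OJ12ig42

Longitude extended square 5; −1 → 4.
Latitude extended square 3; −1 → 2.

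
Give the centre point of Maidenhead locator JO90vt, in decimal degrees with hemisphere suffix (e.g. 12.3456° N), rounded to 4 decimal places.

50.8125° N, 19.7917° E

Field J=9, O=14: +9·20° lon, +14·10° lat → SW at lon 0°, lat 50°.
Square 9, 0: +9·2° lon, +0·1° lat → SW at lon 18°, lat 50°.
Subsquare v=21, t=19: +21·0.0833333° lon, +19·0.0416667° lat → SW at lon 19.75°, lat 50.7917°.
Cell spans 0.0833333° lon × 0.0416667° lat. Centre is SW corner plus half of each.
latitude 50.8125° N, longitude 19.7917° E.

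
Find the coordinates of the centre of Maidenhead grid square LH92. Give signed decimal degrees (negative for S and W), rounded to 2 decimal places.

-17.50, 59.00

Field L=11, H=7: +11·20° lon, +7·10° lat → SW at lon 40°, lat -20°.
Square 9, 2: +9·2° lon, +2·1° lat → SW at lon 58°, lat -18°.
Cell spans 2° lon × 1° lat. Centre is SW corner plus half of each.
latitude -17.50, longitude 59.00.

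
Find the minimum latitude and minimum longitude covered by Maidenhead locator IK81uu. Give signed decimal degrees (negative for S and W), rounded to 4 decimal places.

11.8333, -2.3333

Field I=8, K=10: +8·20° lon, +10·10° lat → SW at lon -20°, lat 10°.
Square 8, 1: +8·2° lon, +1·1° lat → SW at lon -4°, lat 11°.
Subsquare u=20, u=20: +20·0.0833333° lon, +20·0.0416667° lat → SW at lon -2.33333°, lat 11.8333°.
latitude 11.8333, longitude -2.3333.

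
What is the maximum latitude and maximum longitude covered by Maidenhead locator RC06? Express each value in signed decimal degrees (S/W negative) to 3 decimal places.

Field R=17, C=2: +17·20° lon, +2·10° lat → SW at lon 160°, lat -70°.
Square 0, 6: +0·2° lon, +6·1° lat → SW at lon 160°, lat -64°.
Cell spans 2° lon × 1° lat. NE corner is SW corner plus one full cell.
latitude -63.000, longitude 162.000.

-63.000, 162.000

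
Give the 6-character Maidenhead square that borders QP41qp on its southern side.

Latitude subsquare p = 15; −1 → 14 = o.
The longitude characters are unchanged.

QP41qo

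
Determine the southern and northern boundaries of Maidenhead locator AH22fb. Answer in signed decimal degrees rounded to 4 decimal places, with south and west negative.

Field A=0, H=7: +0·20° lon, +7·10° lat → SW at lon -180°, lat -20°.
Square 2, 2: +2·2° lon, +2·1° lat → SW at lon -176°, lat -18°.
Subsquare f=5, b=1: +5·0.0833333° lon, +1·0.0416667° lat → SW at lon -175.583°, lat -17.9583°.
Cell spans 0.0833333° lon × 0.0416667° lat.
south -17.9583, north -17.9167.

-17.9583, -17.9167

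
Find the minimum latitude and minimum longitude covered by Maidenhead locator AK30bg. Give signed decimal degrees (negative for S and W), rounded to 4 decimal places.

10.2500, -173.9167

Field A=0, K=10: +0·20° lon, +10·10° lat → SW at lon -180°, lat 10°.
Square 3, 0: +3·2° lon, +0·1° lat → SW at lon -174°, lat 10°.
Subsquare b=1, g=6: +1·0.0833333° lon, +6·0.0416667° lat → SW at lon -173.917°, lat 10.25°.
latitude 10.2500, longitude -173.9167.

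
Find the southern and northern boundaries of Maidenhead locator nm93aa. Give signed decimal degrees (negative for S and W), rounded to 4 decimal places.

33.0000, 33.0417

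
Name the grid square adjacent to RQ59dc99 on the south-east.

RQ59ec08

Longitude extended square 9; +1 → 10, wraps to 0, carry into subsquare.
Longitude subsquare d = 3; +1 → 4 = e.
Latitude extended square 9; −1 → 8.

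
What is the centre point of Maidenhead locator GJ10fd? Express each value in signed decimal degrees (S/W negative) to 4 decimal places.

Field G=6, J=9: +6·20° lon, +9·10° lat → SW at lon -60°, lat 0°.
Square 1, 0: +1·2° lon, +0·1° lat → SW at lon -58°, lat 0°.
Subsquare f=5, d=3: +5·0.0833333° lon, +3·0.0416667° lat → SW at lon -57.5833°, lat 0.125°.
Cell spans 0.0833333° lon × 0.0416667° lat. Centre is SW corner plus half of each.
latitude 0.1458, longitude -57.5417.

0.1458, -57.5417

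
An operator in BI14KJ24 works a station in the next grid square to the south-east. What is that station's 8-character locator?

Longitude extended square 2; +1 → 3.
Latitude extended square 4; −1 → 3.

BI14kj33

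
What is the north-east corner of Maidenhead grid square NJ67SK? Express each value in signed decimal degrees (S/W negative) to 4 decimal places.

7.4583, 93.5833

Field N=13, J=9: +13·20° lon, +9·10° lat → SW at lon 80°, lat 0°.
Square 6, 7: +6·2° lon, +7·1° lat → SW at lon 92°, lat 7°.
Subsquare s=18, k=10: +18·0.0833333° lon, +10·0.0416667° lat → SW at lon 93.5°, lat 7.41667°.
Cell spans 0.0833333° lon × 0.0416667° lat. NE corner is SW corner plus one full cell.
latitude 7.4583, longitude 93.5833.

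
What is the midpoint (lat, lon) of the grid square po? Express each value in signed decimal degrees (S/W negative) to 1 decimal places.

55.0, 130.0

Field P=15, O=14: +15·20° lon, +14·10° lat → SW at lon 120°, lat 50°.
Cell spans 20° lon × 10° lat. Centre is SW corner plus half of each.
latitude 55.0, longitude 130.0.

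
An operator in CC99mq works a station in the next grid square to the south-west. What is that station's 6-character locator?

Longitude subsquare m = 12; −1 → 11 = l.
Latitude subsquare q = 16; −1 → 15 = p.

CC99lp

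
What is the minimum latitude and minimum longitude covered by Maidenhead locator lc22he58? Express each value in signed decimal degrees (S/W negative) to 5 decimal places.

Field L=11, C=2: +11·20° lon, +2·10° lat → SW at lon 40°, lat -70°.
Square 2, 2: +2·2° lon, +2·1° lat → SW at lon 44°, lat -68°.
Subsquare h=7, e=4: +7·0.0833333° lon, +4·0.0416667° lat → SW at lon 44.5833°, lat -67.8333°.
Extended square 5, 8: +5·0.00833333° lon, +8·0.00416667° lat → SW at lon 44.625°, lat -67.8°.
latitude -67.80000, longitude 44.62500.

-67.80000, 44.62500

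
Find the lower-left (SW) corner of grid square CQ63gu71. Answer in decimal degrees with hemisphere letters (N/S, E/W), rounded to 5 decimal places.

73.83750° N, 127.44167° W

Field C=2, Q=16: +2·20° lon, +16·10° lat → SW at lon -140°, lat 70°.
Square 6, 3: +6·2° lon, +3·1° lat → SW at lon -128°, lat 73°.
Subsquare g=6, u=20: +6·0.0833333° lon, +20·0.0416667° lat → SW at lon -127.5°, lat 73.8333°.
Extended square 7, 1: +7·0.00833333° lon, +1·0.00416667° lat → SW at lon -127.442°, lat 73.8375°.
latitude 73.83750° N, longitude 127.44167° W.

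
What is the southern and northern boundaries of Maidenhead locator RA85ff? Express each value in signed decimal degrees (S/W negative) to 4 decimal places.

-84.7917, -84.7500

Field R=17, A=0: +17·20° lon, +0·10° lat → SW at lon 160°, lat -90°.
Square 8, 5: +8·2° lon, +5·1° lat → SW at lon 176°, lat -85°.
Subsquare f=5, f=5: +5·0.0833333° lon, +5·0.0416667° lat → SW at lon 176.417°, lat -84.7917°.
Cell spans 0.0833333° lon × 0.0416667° lat.
south -84.7917, north -84.7500.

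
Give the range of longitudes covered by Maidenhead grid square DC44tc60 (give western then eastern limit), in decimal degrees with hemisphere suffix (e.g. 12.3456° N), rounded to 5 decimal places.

110.36667° W, 110.35833° W

Field D=3, C=2: +3·20° lon, +2·10° lat → SW at lon -120°, lat -70°.
Square 4, 4: +4·2° lon, +4·1° lat → SW at lon -112°, lat -66°.
Subsquare t=19, c=2: +19·0.0833333° lon, +2·0.0416667° lat → SW at lon -110.417°, lat -65.9167°.
Extended square 6, 0: +6·0.00833333° lon, +0·0.00416667° lat → SW at lon -110.367°, lat -65.9167°.
Cell spans 0.00833333° lon × 0.00416667° lat.
west 110.36667° W, east 110.35833° W.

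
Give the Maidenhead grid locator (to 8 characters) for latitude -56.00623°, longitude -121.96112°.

CD93ax48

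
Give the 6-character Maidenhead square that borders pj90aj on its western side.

Longitude subsquare a = 0; −1 → -1, wraps to 23 = x, carry into square.
Longitude square 9; −1 → 8.
The latitude characters are unchanged.

PJ80xj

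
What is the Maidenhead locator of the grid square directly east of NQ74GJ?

Longitude subsquare g = 6; +1 → 7 = h.
The latitude characters are unchanged.

NQ74hj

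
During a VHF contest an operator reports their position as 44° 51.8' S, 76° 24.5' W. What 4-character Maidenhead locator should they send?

FE15

Add 180° to longitude and 90° to latitude: 103.59, 45.14.
Field (20°×10°, letters A–R): 103.59/20 → 5 → F, 45.14/10 → 4 → E; chars FE.
Square (2°×1°, digits 0–9): 3.59/2 → 1, 5.14/1 → 5; chars 15.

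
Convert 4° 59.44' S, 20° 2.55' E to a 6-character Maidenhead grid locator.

Add 180° to longitude and 90° to latitude: 200.0425, 85.0093.
Field: 200.0425/20 → 10 → K, 85.0093/10 → 8 → I; chars KI.
Square: 0.0425/2 → 0, 5.0093/1 → 5; chars 05.
Subsquare: 0.0425/0.0833333 → 0 → a, 0.0093/0.0416667 → 0 → a; chars aa.

KI05aa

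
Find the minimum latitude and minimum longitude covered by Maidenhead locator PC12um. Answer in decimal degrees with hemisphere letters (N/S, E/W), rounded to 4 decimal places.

67.5000° S, 123.6667° E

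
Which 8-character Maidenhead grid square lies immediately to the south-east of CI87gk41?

CI87gk50

Longitude extended square 4; +1 → 5.
Latitude extended square 1; −1 → 0.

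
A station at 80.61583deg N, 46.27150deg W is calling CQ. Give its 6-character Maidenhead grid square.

Shift to the Maidenhead origin (180°W, 90°S): lon 133.7285, lat 170.6158.
Field: 133.7285/20 → 6 → G, 170.6158/10 → 17 → R; chars GR.
Square: 13.7285/2 → 6, 0.6158/1 → 0; chars 60.
Subsquare: 1.7285/0.0833333 → 20 → u, 0.6158/0.0416667 → 14 → o; chars uo.

GR60uo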